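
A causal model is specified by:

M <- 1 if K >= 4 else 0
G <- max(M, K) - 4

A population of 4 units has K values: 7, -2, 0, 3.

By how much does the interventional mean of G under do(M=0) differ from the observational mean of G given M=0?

Every unit gets M=0 under the intervention. G values become 3, -4, -4, -1; E[G|do(M=0)] = -1.5.
Conditioning on M=0 selects the 3 unit(s) with K ∈ {-2, 0, 3}. Their G values: -4, -4, -1. Mean = -3.
Difference = -1.5 − (-3) = 1.5.

1.5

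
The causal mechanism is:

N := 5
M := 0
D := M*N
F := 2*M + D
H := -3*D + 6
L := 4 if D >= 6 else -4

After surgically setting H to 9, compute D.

0

do(H=9) replaces the equation H := -3*D + 6 with the constant H = 9.
D is not downstream of the intervention, so its value is determined by the original equations.
D = M*N  [with M=0, N=5]  = 0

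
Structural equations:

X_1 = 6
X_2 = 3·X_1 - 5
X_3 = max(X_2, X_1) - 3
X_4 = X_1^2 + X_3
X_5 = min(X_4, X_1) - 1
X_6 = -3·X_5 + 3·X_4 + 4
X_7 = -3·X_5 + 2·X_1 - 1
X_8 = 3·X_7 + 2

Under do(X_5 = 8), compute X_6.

The intervention breaks the incoming arrows to X_5: X_5 = min(X_4, X_1) - 1 no longer applies, and X_5 = 8.
X_2 = 3·X_1 - 5  [with X_1=6]  = 13
X_3 = max(X_2, X_1) - 3  [with X_2=13, X_1=6]  = 10
X_4 = X_1^2 + X_3  [with X_1=6, X_3=10]  = 46
X_6 = -3·X_5 + 3·X_4 + 4  [with X_5=8, X_4=46]  = 118

118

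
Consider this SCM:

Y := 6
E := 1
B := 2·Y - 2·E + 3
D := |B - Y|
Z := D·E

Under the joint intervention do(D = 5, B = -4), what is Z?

5

The joint intervention fixes D = 5, B = -4, removing each variable's own equation.
Z = D·E  [with D=5, E=1]  = 5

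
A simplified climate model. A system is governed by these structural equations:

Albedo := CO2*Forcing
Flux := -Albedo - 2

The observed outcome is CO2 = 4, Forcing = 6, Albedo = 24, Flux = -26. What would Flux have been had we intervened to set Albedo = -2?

The intervention breaks the incoming arrows to Albedo: Albedo := CO2*Forcing no longer applies, and Albedo = -2.
Flux = -Albedo - 2  [with Albedo=-2]  = 0

0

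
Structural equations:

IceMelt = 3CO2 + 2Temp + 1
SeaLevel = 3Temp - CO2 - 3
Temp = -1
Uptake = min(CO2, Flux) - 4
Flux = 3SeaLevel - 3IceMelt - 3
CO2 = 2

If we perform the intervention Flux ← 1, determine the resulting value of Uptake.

The intervention breaks the incoming arrows to Flux: Flux = 3SeaLevel - 3IceMelt - 3 no longer applies, and Flux = 1.
Uptake = min(CO2, Flux) - 4  [with CO2=2, Flux=1]  = -3

-3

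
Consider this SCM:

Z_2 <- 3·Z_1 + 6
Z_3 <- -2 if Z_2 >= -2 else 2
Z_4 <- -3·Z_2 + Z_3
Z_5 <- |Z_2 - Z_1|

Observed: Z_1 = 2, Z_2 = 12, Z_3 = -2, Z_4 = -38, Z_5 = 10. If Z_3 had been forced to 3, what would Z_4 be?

-33

The intervention breaks the incoming arrows to Z_3: Z_3 <- -2 if Z_2 >= -2 else 2 no longer applies, and Z_3 = 3.
Z_2 = 3·Z_1 + 6  [with Z_1=2]  = 12
Z_4 = -3·Z_2 + Z_3  [with Z_2=12, Z_3=3]  = -33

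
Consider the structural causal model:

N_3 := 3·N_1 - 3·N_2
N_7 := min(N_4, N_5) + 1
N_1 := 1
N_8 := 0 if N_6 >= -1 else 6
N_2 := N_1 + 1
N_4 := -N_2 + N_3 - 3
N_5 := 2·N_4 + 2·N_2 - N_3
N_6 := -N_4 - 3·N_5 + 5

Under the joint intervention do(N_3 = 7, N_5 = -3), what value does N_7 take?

Under do(N_3 = 7, N_5 = -3), each intervened variable's structural equation is replaced by its fixed value.
N_2 = N_1 + 1  [with N_1=1]  = 2
N_4 = -N_2 + N_3 - 3  [with N_2=2, N_3=7]  = 2
N_7 = min(N_4, N_5) + 1  [with N_4=2, N_5=-3]  = -2

-2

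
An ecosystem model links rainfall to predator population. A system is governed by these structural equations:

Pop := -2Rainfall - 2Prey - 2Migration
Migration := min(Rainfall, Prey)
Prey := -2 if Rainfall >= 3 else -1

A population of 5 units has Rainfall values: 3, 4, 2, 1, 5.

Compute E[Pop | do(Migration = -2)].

1.2

do(Migration=-2) breaks Migration's dependence on Rainfall. With Migration=-2 fixed, Pop across the units is 2, 0, 2, 4, -2, mean 1.2.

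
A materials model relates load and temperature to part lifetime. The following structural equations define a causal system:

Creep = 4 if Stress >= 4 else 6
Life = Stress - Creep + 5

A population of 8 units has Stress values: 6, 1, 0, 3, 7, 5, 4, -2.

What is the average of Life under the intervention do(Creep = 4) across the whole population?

4

Every unit gets Creep=4 under the intervention. Life values become 7, 2, 1, 4, 8, 6, 5, -1; E[Life|do(Creep=4)] = 4.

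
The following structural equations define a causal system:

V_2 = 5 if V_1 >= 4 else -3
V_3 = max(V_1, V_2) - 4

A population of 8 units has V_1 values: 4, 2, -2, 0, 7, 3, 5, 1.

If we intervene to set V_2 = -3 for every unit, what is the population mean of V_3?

Every unit gets V_2=-3 under the intervention. V_3 values become 0, -2, -6, -4, 3, -1, 1, -3; E[V_3|do(V_2=-3)] = -1.5.

-1.5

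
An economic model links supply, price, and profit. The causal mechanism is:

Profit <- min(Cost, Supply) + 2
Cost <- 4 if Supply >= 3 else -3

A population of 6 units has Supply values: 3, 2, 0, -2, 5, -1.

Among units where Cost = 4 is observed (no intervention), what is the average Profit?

Conditioning on Cost=4 selects the 2 unit(s) with Supply ∈ {3, 5}. Their Profit values: 5, 6. Mean = 5.5.

5.5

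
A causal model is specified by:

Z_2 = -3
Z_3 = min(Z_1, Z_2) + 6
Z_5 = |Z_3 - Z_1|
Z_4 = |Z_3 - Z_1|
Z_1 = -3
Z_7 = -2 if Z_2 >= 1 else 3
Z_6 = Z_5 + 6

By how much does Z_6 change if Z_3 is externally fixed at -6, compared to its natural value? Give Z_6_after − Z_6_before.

-3

The intervention breaks the incoming arrows to Z_3: Z_3 = min(Z_1, Z_2) + 6 no longer applies, and Z_3 = -6.
Z_5 = |Z_3 - Z_1|  [with Z_3=-6, Z_1=-3]  = 3
Z_6 = Z_5 + 6  [with Z_5=3]  = 9
Without intervention: Z_3 = min(Z_1, Z_2) + 6  [with Z_1=-3, Z_2=-3]  = 3; Z_5 = |Z_3 - Z_1|  [with Z_3=3, Z_1=-3]  = 6; Z_6 = Z_5 + 6  [with Z_5=6]  = 12.
Change = 9 − 12 = -3.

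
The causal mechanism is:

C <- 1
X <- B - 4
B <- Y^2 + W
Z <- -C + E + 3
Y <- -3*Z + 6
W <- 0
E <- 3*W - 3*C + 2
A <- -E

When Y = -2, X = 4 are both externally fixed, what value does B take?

4

Under do(Y = -2, X = 4), each intervened variable's structural equation is replaced by its fixed value.
B = Y^2 + W  [with Y=-2, W=0]  = 4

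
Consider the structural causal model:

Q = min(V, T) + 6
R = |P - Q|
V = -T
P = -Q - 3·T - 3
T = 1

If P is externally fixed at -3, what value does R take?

8

Intervening sets P = -3 and removes its equation (P = -Q - 3·T - 3).
V = -T  [with T=1]  = -1
Q = min(V, T) + 6  [with V=-1, T=1]  = 5
R = |P - Q|  [with P=-3, Q=5]  = 8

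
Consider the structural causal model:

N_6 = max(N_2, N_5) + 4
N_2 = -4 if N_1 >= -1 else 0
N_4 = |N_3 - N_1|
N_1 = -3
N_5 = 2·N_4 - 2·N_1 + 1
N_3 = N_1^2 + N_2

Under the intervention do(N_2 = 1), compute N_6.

Under do(N_2=1), the mechanism N_2 = -4 if N_1 >= -1 else 0 is discarded; N_2 is fixed at 1.
N_3 = N_1^2 + N_2  [with N_1=-3, N_2=1]  = 10
N_4 = |N_3 - N_1|  [with N_3=10, N_1=-3]  = 13
N_5 = 2·N_4 - 2·N_1 + 1  [with N_4=13, N_1=-3]  = 33
N_6 = max(N_2, N_5) + 4  [with N_2=1, N_5=33]  = 37

37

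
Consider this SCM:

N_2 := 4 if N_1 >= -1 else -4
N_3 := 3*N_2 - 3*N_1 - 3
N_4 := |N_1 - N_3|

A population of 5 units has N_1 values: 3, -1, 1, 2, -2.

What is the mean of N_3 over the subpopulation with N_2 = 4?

E[N_3|N_2=4] averages over only the 4 units with N_2=4 (N_1 = 3, -1, 1, 2): N_3 = 0, 12, 6, 3, mean 5.25.

5.25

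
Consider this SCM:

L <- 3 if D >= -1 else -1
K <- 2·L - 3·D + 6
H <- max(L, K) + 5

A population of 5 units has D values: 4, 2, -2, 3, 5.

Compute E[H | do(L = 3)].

11.6

Every unit gets L=3 under the intervention. H values become 8, 11, 23, 8, 8; E[H|do(L=3)] = 11.6.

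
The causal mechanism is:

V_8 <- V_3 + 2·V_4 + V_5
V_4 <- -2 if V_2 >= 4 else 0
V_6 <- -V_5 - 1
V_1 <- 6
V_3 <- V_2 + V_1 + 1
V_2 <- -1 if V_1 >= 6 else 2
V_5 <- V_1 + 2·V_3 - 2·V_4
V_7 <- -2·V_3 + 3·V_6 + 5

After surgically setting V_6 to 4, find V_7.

Intervening sets V_6 = 4 and removes its equation (V_6 <- -V_5 - 1).
V_2 = -1 if V_1 >= 6 else 2  [with V_1=6]  = -1
V_3 = V_2 + V_1 + 1  [with V_2=-1, V_1=6]  = 6
V_7 = -2·V_3 + 3·V_6 + 5  [with V_3=6, V_6=4]  = 5

5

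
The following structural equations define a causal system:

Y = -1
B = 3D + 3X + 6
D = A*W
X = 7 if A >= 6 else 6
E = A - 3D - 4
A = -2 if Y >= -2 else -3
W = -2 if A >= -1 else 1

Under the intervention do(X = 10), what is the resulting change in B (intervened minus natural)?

12

Intervening sets X = 10 and removes its equation (X = 7 if A >= 6 else 6).
A = -2 if Y >= -2 else -3  [with Y=-1]  = -2
W = -2 if A >= -1 else 1  [with A=-2]  = 1
D = A*W  [with A=-2, W=1]  = -2
B = 3D + 3X + 6  [with D=-2, X=10]  = 30
Without intervention: A = -2 if Y >= -2 else -3  [with Y=-1]  = -2; W = -2 if A >= -1 else 1  [with A=-2]  = 1; D = A*W  [with A=-2, W=1]  = -2; X = 7 if A >= 6 else 6  [with A=-2]  = 6; B = 3D + 3X + 6  [with D=-2, X=6]  = 18.
Change = 30 − 18 = 12.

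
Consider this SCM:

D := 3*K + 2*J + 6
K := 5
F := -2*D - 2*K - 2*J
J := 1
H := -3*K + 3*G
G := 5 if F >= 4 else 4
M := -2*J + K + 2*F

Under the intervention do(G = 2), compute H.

The intervention breaks the incoming arrows to G: G := 5 if F >= 4 else 4 no longer applies, and G = 2.
H = -3*K + 3*G  [with K=5, G=2]  = -9

-9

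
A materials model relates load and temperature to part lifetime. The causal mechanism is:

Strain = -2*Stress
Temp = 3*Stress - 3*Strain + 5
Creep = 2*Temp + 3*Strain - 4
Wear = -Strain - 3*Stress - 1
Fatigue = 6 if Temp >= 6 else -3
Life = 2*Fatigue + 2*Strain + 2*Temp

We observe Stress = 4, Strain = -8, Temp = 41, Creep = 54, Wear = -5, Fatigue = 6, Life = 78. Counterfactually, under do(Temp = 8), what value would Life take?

12

The intervention breaks the incoming arrows to Temp: Temp = 3*Stress - 3*Strain + 5 no longer applies, and Temp = 8.
Strain = -2*Stress  [with Stress=4]  = -8
Fatigue = 6 if Temp >= 6 else -3  [with Temp=8]  = 6
Life = 2*Fatigue + 2*Strain + 2*Temp  [with Fatigue=6, Strain=-8, Temp=8]  = 12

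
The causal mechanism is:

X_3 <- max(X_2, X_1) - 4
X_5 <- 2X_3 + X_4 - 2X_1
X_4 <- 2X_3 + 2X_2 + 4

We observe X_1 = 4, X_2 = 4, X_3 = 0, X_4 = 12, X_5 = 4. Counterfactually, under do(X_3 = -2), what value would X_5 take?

-4

do(X_3=-2) replaces the equation X_3 <- max(X_2, X_1) - 4 with the constant X_3 = -2.
X_4 = 2X_3 + 2X_2 + 4  [with X_3=-2, X_2=4]  = 8
X_5 = 2X_3 + X_4 - 2X_1  [with X_3=-2, X_4=8, X_1=4]  = -4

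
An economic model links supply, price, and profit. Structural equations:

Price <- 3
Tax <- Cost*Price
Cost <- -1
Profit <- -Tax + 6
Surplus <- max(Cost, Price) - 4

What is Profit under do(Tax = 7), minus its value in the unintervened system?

-10

The intervention breaks the incoming arrows to Tax: Tax <- Cost*Price no longer applies, and Tax = 7.
Profit = -Tax + 6  [with Tax=7]  = -1
Without intervention: Tax = Cost*Price  [with Cost=-1, Price=3]  = -3; Profit = -Tax + 6  [with Tax=-3]  = 9.
Change = -1 − 9 = -10.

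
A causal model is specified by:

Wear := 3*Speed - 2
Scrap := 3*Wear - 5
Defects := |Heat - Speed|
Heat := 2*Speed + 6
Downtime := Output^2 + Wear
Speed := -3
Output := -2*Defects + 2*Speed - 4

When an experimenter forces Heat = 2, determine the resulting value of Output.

-20

Under do(Heat=2), the mechanism Heat := 2*Speed + 6 is discarded; Heat is fixed at 2.
Defects = |Heat - Speed|  [with Heat=2, Speed=-3]  = 5
Output = -2*Defects + 2*Speed - 4  [with Defects=5, Speed=-3]  = -20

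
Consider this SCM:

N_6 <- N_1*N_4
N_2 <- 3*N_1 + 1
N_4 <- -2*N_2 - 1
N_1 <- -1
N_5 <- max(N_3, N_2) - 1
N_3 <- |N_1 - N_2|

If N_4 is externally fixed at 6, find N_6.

-6

Under do(N_4=6), the mechanism N_4 <- -2*N_2 - 1 is discarded; N_4 is fixed at 6.
N_6 = N_1*N_4  [with N_1=-1, N_4=6]  = -6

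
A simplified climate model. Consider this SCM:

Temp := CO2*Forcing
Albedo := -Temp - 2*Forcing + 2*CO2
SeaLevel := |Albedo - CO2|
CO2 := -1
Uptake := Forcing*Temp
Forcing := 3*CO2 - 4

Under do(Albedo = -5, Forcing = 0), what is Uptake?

The joint intervention fixes Albedo = -5, Forcing = 0, removing each variable's own equation.
Temp = CO2*Forcing  [with CO2=-1, Forcing=0]  = 0
Uptake = Forcing*Temp  [with Forcing=0, Temp=0]  = 0

0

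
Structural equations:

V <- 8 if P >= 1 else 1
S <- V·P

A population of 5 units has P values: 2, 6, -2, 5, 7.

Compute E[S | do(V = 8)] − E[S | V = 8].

Every unit gets V=8 under the intervention. S values become 16, 48, -16, 40, 56; E[S|do(V=8)] = 28.8.
Conditioning on V=8 selects the 4 unit(s) with P ∈ {2, 6, 5, 7}. Their S values: 16, 48, 40, 56. Mean = 40.
Difference = 28.8 − 40 = -11.2.

-11.2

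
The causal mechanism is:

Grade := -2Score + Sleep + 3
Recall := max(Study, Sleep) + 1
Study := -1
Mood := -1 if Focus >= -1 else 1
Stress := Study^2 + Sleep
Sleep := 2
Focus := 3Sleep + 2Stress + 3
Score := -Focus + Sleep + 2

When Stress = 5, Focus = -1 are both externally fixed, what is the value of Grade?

The joint intervention fixes Stress = 5, Focus = -1, removing each variable's own equation.
Score = -Focus + Sleep + 2  [with Focus=-1, Sleep=2]  = 5
Grade = -2Score + Sleep + 3  [with Score=5, Sleep=2]  = -5

-5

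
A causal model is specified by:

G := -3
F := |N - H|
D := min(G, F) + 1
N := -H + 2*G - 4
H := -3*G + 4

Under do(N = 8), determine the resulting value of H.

13

Under do(N=8), the mechanism N := -H + 2*G - 4 is discarded; N is fixed at 8.
Since H is not a descendant of the intervened variable, it is unaffected.
H = -3*G + 4  [with G=-3]  = 13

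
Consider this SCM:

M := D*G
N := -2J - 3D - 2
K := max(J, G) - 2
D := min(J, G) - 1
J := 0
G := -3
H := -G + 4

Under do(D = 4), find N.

do(D=4) replaces the equation D := min(J, G) - 1 with the constant D = 4.
N = -2J - 3D - 2  [with J=0, D=4]  = -14

-14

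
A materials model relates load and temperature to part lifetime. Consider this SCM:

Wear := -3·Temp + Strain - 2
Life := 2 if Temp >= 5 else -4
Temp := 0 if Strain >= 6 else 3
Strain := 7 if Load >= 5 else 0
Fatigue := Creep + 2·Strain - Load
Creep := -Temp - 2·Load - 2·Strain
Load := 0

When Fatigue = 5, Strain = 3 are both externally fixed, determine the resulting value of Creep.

-9

Under do(Fatigue = 5, Strain = 3), each intervened variable's structural equation is replaced by its fixed value.
Temp = 0 if Strain >= 6 else 3  [with Strain=3]  = 3
Creep = -Temp - 2·Load - 2·Strain  [with Temp=3, Load=0, Strain=3]  = -9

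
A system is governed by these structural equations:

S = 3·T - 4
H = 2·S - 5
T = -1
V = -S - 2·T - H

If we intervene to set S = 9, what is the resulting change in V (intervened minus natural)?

-48

Under do(S=9), the mechanism S = 3·T - 4 is discarded; S is fixed at 9.
H = 2·S - 5  [with S=9]  = 13
V = -S - 2·T - H  [with S=9, T=-1, H=13]  = -20
Without intervention: S = 3·T - 4  [with T=-1]  = -7; H = 2·S - 5  [with S=-7]  = -19; V = -S - 2·T - H  [with S=-7, T=-1, H=-19]  = 28.
Change = -20 − 28 = -48.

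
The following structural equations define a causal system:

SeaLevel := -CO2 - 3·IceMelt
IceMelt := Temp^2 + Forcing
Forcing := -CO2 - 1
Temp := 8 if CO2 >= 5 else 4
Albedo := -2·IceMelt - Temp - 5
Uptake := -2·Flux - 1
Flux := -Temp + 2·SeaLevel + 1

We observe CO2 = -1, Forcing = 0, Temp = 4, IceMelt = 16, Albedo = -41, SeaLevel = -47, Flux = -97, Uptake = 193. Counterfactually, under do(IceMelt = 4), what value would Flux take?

-25

The intervention breaks the incoming arrows to IceMelt: IceMelt := Temp^2 + Forcing no longer applies, and IceMelt = 4.
Temp = 8 if CO2 >= 5 else 4  [with CO2=-1]  = 4
SeaLevel = -CO2 - 3·IceMelt  [with CO2=-1, IceMelt=4]  = -11
Flux = -Temp + 2·SeaLevel + 1  [with Temp=4, SeaLevel=-11]  = -25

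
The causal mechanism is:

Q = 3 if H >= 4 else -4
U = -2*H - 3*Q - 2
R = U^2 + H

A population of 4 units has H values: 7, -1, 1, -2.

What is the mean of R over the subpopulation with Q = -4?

134

E[R|Q=-4] averages over only the 3 units with Q=-4 (H = -1, 1, -2): R = 143, 65, 194, mean 134.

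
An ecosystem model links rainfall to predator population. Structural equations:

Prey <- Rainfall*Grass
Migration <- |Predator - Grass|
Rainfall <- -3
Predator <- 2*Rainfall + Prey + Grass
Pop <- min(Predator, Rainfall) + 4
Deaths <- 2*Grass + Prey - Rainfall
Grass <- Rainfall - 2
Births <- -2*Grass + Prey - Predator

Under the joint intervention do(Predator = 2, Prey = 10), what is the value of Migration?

The joint intervention fixes Predator = 2, Prey = 10, removing each variable's own equation.
Grass = Rainfall - 2  [with Rainfall=-3]  = -5
Migration = |Predator - Grass|  [with Predator=2, Grass=-5]  = 7

7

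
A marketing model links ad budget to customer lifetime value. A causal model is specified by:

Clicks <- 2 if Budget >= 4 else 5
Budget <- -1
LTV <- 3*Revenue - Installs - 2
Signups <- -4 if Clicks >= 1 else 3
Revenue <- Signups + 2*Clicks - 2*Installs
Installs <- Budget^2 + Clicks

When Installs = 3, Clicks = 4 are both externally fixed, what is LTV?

-11

Setting Installs = 3, Clicks = 4 by intervention discards those variables' equations.
Signups = -4 if Clicks >= 1 else 3  [with Clicks=4]  = -4
Revenue = Signups + 2*Clicks - 2*Installs  [with Signups=-4, Clicks=4, Installs=3]  = -2
LTV = 3*Revenue - Installs - 2  [with Revenue=-2, Installs=3]  = -11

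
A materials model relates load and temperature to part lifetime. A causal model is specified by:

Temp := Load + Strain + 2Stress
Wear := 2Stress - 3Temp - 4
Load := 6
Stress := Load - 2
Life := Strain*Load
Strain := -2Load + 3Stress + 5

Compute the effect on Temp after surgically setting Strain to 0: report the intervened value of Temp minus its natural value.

-5

The intervention breaks the incoming arrows to Strain: Strain := -2Load + 3Stress + 5 no longer applies, and Strain = 0.
Stress = Load - 2  [with Load=6]  = 4
Temp = Load + Strain + 2Stress  [with Load=6, Strain=0, Stress=4]  = 14
Without intervention: Stress = Load - 2  [with Load=6]  = 4; Strain = -2Load + 3Stress + 5  [with Load=6, Stress=4]  = 5; Temp = Load + Strain + 2Stress  [with Load=6, Strain=5, Stress=4]  = 19.
Change = 14 − 19 = -5.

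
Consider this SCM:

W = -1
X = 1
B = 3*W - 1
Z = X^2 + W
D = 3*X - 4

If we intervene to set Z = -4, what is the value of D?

Intervening sets Z = -4 and removes its equation (Z = X^2 + W).
No directed path runs from Z to D, so D keeps its natural value.
D = 3*X - 4  [with X=1]  = -1

-1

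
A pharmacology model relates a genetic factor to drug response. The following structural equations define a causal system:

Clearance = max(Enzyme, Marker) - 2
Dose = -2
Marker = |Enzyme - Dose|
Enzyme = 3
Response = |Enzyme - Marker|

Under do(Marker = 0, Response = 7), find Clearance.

Setting Marker = 0, Response = 7 by intervention discards those variables' equations.
Clearance = max(Enzyme, Marker) - 2  [with Enzyme=3, Marker=0]  = 1

1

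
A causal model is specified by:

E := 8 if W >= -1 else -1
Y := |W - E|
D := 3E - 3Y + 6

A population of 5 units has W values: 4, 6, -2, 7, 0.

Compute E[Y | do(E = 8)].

Under do(E=8), E's equation is replaced by E=8 for every unit. Per-unit Y: 4, 2, 10, 1, 8. Mean = 5.

5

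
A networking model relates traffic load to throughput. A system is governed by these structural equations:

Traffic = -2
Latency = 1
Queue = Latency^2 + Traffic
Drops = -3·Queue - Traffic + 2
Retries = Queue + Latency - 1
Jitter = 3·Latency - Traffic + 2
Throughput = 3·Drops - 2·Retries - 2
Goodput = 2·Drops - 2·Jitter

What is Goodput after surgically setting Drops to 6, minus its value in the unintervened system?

do(Drops=6) replaces the equation Drops = -3·Queue - Traffic + 2 with the constant Drops = 6.
Jitter = 3·Latency - Traffic + 2  [with Latency=1, Traffic=-2]  = 7
Goodput = 2·Drops - 2·Jitter  [with Drops=6, Jitter=7]  = -2
Without intervention: Queue = Latency^2 + Traffic  [with Latency=1, Traffic=-2]  = -1; Drops = -3·Queue - Traffic + 2  [with Queue=-1, Traffic=-2]  = 7; Jitter = 3·Latency - Traffic + 2  [with Latency=1, Traffic=-2]  = 7; Goodput = 2·Drops - 2·Jitter  [with Drops=7, Jitter=7]  = 0.
Change = -2 − 0 = -2.

-2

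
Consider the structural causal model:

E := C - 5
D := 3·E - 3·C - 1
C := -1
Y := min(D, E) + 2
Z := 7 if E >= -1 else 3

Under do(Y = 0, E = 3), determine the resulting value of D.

11

Setting Y = 0, E = 3 by intervention discards those variables' equations.
D = 3·E - 3·C - 1  [with E=3, C=-1]  = 11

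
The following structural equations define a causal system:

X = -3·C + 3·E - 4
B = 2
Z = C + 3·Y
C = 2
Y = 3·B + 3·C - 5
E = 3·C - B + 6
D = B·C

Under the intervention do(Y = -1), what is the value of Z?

-1

The intervention breaks the incoming arrows to Y: Y = 3·B + 3·C - 5 no longer applies, and Y = -1.
Z = C + 3·Y  [with C=2, Y=-1]  = -1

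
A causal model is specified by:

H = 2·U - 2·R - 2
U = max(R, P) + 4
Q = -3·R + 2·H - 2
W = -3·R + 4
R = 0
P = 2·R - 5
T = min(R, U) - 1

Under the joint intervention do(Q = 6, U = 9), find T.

Setting Q = 6, U = 9 by intervention discards those variables' equations.
T = min(R, U) - 1  [with R=0, U=9]  = -1

-1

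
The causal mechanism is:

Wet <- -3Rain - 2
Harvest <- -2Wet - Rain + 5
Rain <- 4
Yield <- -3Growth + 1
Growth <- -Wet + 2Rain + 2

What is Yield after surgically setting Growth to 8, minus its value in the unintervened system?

48

The intervention breaks the incoming arrows to Growth: Growth <- -Wet + 2Rain + 2 no longer applies, and Growth = 8.
Yield = -3Growth + 1  [with Growth=8]  = -23
Without intervention: Wet = -3Rain - 2  [with Rain=4]  = -14; Growth = -Wet + 2Rain + 2  [with Wet=-14, Rain=4]  = 24; Yield = -3Growth + 1  [with Growth=24]  = -71.
Change = -23 − (-71) = 48.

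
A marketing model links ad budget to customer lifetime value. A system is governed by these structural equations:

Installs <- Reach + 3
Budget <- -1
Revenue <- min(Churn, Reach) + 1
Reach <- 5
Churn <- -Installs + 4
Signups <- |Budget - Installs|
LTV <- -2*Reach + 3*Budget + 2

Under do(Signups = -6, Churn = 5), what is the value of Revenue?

6

The joint intervention fixes Signups = -6, Churn = 5, removing each variable's own equation.
Revenue = min(Churn, Reach) + 1  [with Churn=5, Reach=5]  = 6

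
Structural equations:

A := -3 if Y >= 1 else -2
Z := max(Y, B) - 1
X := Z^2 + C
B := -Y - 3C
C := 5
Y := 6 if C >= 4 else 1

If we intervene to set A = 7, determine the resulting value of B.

do(A=7) replaces the equation A := -3 if Y >= 1 else -2 with the constant A = 7.
B is not downstream of the intervention, so its value is determined by the original equations.
Y = 6 if C >= 4 else 1  [with C=5]  = 6
B = -Y - 3C  [with Y=6, C=5]  = -21

-21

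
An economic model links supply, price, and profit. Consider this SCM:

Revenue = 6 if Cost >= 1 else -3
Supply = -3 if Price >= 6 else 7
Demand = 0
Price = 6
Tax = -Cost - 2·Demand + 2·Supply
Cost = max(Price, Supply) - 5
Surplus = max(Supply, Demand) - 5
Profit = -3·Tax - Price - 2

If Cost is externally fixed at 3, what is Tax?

-9

Under do(Cost=3), the mechanism Cost = max(Price, Supply) - 5 is discarded; Cost is fixed at 3.
Supply = -3 if Price >= 6 else 7  [with Price=6]  = -3
Tax = -Cost - 2·Demand + 2·Supply  [with Cost=3, Demand=0, Supply=-3]  = -9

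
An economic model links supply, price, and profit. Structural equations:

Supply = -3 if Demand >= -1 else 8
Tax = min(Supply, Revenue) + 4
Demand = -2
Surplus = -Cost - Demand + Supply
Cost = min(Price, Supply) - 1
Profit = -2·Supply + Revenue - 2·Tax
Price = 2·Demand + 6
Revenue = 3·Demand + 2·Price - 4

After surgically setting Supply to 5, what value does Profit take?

The intervention breaks the incoming arrows to Supply: Supply = -3 if Demand >= -1 else 8 no longer applies, and Supply = 5.
Price = 2·Demand + 6  [with Demand=-2]  = 2
Revenue = 3·Demand + 2·Price - 4  [with Demand=-2, Price=2]  = -6
Tax = min(Supply, Revenue) + 4  [with Supply=5, Revenue=-6]  = -2
Profit = -2·Supply + Revenue - 2·Tax  [with Supply=5, Revenue=-6, Tax=-2]  = -12

-12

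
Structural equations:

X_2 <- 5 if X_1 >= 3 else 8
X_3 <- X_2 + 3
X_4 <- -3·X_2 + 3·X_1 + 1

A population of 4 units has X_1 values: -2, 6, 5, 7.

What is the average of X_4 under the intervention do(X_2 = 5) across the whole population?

-2

Under do(X_2=5), X_2's equation is replaced by X_2=5 for every unit. Per-unit X_4: -20, 4, 1, 7. Mean = -2.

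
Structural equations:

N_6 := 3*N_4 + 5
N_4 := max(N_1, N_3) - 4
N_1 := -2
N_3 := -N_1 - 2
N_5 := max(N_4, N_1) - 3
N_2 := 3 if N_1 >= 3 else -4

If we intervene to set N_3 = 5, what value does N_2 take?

-4

Under do(N_3=5), the mechanism N_3 := -N_1 - 2 is discarded; N_3 is fixed at 5.
Since N_2 is not a descendant of the intervened variable, it is unaffected.
N_2 = 3 if N_1 >= 3 else -4  [with N_1=-2]  = -4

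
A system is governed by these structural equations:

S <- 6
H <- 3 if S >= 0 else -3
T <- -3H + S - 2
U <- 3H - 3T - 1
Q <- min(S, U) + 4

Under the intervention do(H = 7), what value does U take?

Under do(H=7), the mechanism H <- 3 if S >= 0 else -3 is discarded; H is fixed at 7.
T = -3H + S - 2  [with H=7, S=6]  = -17
U = 3H - 3T - 1  [with H=7, T=-17]  = 71

71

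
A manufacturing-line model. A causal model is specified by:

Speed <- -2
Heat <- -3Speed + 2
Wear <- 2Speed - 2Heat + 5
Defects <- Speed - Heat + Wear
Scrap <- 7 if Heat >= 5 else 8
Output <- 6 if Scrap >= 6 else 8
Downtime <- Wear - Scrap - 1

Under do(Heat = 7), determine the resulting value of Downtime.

-21

Under do(Heat=7), the mechanism Heat <- -3Speed + 2 is discarded; Heat is fixed at 7.
Wear = 2Speed - 2Heat + 5  [with Speed=-2, Heat=7]  = -13
Scrap = 7 if Heat >= 5 else 8  [with Heat=7]  = 7
Downtime = Wear - Scrap - 1  [with Wear=-13, Scrap=7]  = -21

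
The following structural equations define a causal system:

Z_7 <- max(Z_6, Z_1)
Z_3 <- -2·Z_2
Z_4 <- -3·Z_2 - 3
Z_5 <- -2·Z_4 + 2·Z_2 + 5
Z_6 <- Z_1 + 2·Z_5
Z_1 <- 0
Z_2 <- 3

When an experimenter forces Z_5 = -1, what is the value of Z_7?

Under do(Z_5=-1), the mechanism Z_5 <- -2·Z_4 + 2·Z_2 + 5 is discarded; Z_5 is fixed at -1.
Z_6 = Z_1 + 2·Z_5  [with Z_1=0, Z_5=-1]  = -2
Z_7 = max(Z_6, Z_1)  [with Z_6=-2, Z_1=0]  = 0

0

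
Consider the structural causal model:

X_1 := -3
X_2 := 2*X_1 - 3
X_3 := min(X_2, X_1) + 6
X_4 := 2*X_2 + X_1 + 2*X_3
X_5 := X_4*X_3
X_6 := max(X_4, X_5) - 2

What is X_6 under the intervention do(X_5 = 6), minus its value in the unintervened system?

-75

The intervention breaks the incoming arrows to X_5: X_5 := X_4*X_3 no longer applies, and X_5 = 6.
X_2 = 2*X_1 - 3  [with X_1=-3]  = -9
X_3 = min(X_2, X_1) + 6  [with X_2=-9, X_1=-3]  = -3
X_4 = 2*X_2 + X_1 + 2*X_3  [with X_2=-9, X_1=-3, X_3=-3]  = -27
X_6 = max(X_4, X_5) - 2  [with X_4=-27, X_5=6]  = 4
Without intervention: X_2 = 2*X_1 - 3  [with X_1=-3]  = -9; X_3 = min(X_2, X_1) + 6  [with X_2=-9, X_1=-3]  = -3; X_4 = 2*X_2 + X_1 + 2*X_3  [with X_2=-9, X_1=-3, X_3=-3]  = -27; X_5 = X_4*X_3  [with X_4=-27, X_3=-3]  = 81; X_6 = max(X_4, X_5) - 2  [with X_4=-27, X_5=81]  = 79.
Change = 4 − 79 = -75.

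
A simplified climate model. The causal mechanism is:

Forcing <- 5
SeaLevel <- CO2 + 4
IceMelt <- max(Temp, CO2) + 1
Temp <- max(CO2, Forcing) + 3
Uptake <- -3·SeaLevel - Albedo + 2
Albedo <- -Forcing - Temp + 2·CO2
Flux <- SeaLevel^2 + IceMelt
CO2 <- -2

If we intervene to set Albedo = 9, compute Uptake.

do(Albedo=9) replaces the equation Albedo <- -Forcing - Temp + 2·CO2 with the constant Albedo = 9.
SeaLevel = CO2 + 4  [with CO2=-2]  = 2
Uptake = -3·SeaLevel - Albedo + 2  [with SeaLevel=2, Albedo=9]  = -13

-13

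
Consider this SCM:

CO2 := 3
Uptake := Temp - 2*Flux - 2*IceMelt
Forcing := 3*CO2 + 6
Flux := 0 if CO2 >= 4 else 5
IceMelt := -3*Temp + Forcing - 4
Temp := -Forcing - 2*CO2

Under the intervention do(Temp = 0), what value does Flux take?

do(Temp=0) replaces the equation Temp := -Forcing - 2*CO2 with the constant Temp = 0.
Flux is not downstream of the intervention, so its value is determined by the original equations.
Flux = 0 if CO2 >= 4 else 5  [with CO2=3]  = 5

5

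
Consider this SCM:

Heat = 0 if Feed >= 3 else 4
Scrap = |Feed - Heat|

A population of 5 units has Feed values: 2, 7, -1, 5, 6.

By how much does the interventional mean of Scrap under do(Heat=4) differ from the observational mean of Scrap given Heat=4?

do(Heat=4) breaks Heat's dependence on Feed. With Heat=4 fixed, Scrap across the units is 2, 3, 5, 1, 2, mean 2.6.
Observing Heat=4 restricts to units where Heat's equation naturally yields 4: Feed ∈ {2, -1}. In that subpopulation Scrap = 2, 5, mean 3.5.
Difference = 2.6 − 3.5 = -0.9.

-0.9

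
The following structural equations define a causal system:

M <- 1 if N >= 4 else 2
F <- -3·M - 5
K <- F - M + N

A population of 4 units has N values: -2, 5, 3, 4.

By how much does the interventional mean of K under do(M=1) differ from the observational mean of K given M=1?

-2

Under do(M=1), M's equation is replaced by M=1 for every unit. Per-unit K: -11, -4, -6, -5. Mean = -6.5.
Observing M=1 restricts to units where M's equation naturally yields 1: N ∈ {5, 4}. In that subpopulation K = -4, -5, mean -4.5.
Difference = -6.5 − (-4.5) = -2.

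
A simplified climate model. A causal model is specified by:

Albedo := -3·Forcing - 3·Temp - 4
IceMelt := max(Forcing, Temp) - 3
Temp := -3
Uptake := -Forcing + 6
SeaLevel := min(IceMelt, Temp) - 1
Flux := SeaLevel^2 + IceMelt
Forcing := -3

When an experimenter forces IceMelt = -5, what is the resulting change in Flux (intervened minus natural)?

The intervention breaks the incoming arrows to IceMelt: IceMelt := max(Forcing, Temp) - 3 no longer applies, and IceMelt = -5.
SeaLevel = min(IceMelt, Temp) - 1  [with IceMelt=-5, Temp=-3]  = -6
Flux = SeaLevel^2 + IceMelt  [with SeaLevel=-6, IceMelt=-5]  = 31
Without intervention: IceMelt = max(Forcing, Temp) - 3  [with Forcing=-3, Temp=-3]  = -6; SeaLevel = min(IceMelt, Temp) - 1  [with IceMelt=-6, Temp=-3]  = -7; Flux = SeaLevel^2 + IceMelt  [with SeaLevel=-7, IceMelt=-6]  = 43.
Change = 31 − 43 = -12.

-12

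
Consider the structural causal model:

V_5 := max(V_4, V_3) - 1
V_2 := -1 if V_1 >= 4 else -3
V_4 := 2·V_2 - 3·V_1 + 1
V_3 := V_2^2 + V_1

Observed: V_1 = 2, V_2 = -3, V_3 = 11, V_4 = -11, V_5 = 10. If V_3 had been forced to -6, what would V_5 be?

do(V_3=-6) replaces the equation V_3 := V_2^2 + V_1 with the constant V_3 = -6.
V_2 = -1 if V_1 >= 4 else -3  [with V_1=2]  = -3
V_4 = 2·V_2 - 3·V_1 + 1  [with V_2=-3, V_1=2]  = -11
V_5 = max(V_4, V_3) - 1  [with V_4=-11, V_3=-6]  = -7

-7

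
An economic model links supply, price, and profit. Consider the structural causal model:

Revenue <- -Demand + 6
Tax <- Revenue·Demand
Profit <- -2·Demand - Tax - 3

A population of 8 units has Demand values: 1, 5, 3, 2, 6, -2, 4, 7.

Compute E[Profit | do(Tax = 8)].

-17.5

The intervention sets Tax=8 in all 8 units regardless of Demand. Recomputing Profit per unit gives -13, -21, -17, -15, -23, -7, -19, -25; average -17.5.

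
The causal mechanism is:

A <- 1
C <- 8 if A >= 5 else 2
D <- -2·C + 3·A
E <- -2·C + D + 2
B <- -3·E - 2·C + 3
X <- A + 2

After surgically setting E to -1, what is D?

Under do(E=-1), the mechanism E <- -2·C + D + 2 is discarded; E is fixed at -1.
Since D is not a descendant of the intervened variable, it is unaffected.
C = 8 if A >= 5 else 2  [with A=1]  = 2
D = -2·C + 3·A  [with C=2, A=1]  = -1

-1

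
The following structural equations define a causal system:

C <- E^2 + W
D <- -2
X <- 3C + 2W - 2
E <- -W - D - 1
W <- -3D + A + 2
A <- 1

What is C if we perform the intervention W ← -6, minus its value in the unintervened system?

-30

do(W=-6) replaces the equation W <- -3D + A + 2 with the constant W = -6.
E = -W - D - 1  [with W=-6, D=-2]  = 7
C = E^2 + W  [with E=7, W=-6]  = 43
Without intervention: W = -3D + A + 2  [with D=-2, A=1]  = 9; E = -W - D - 1  [with W=9, D=-2]  = -8; C = E^2 + W  [with E=-8, W=9]  = 73.
Change = 43 − 73 = -30.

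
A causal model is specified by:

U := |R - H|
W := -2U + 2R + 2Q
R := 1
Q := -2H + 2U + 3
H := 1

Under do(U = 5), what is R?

Under do(U=5), the mechanism U := |R - H| is discarded; U is fixed at 5.
Since R is not a descendant of the intervened variable, it is unaffected.

1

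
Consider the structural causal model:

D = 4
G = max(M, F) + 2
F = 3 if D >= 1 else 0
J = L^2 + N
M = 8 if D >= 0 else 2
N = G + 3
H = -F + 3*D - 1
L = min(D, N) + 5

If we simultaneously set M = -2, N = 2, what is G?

Setting M = -2, N = 2 by intervention discards those variables' equations.
F = 3 if D >= 1 else 0  [with D=4]  = 3
G = max(M, F) + 2  [with M=-2, F=3]  = 5

5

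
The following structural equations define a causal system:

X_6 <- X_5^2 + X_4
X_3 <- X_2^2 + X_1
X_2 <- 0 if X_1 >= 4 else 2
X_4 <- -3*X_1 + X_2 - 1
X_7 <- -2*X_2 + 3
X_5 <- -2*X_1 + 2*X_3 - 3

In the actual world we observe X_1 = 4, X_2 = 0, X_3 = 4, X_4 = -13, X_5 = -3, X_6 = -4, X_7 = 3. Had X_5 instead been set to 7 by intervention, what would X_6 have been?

36

The intervention breaks the incoming arrows to X_5: X_5 <- -2*X_1 + 2*X_3 - 3 no longer applies, and X_5 = 7.
X_2 = 0 if X_1 >= 4 else 2  [with X_1=4]  = 0
X_4 = -3*X_1 + X_2 - 1  [with X_1=4, X_2=0]  = -13
X_6 = X_5^2 + X_4  [with X_5=7, X_4=-13]  = 36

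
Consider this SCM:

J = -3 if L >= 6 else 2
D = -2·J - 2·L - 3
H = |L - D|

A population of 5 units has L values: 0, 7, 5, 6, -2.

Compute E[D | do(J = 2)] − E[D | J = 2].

Under do(J=2), J's equation is replaced by J=2 for every unit. Per-unit D: -7, -21, -17, -19, -3. Mean = -13.4.
Observing J=2 restricts to units where J's equation naturally yields 2: L ∈ {0, 5, -2}. In that subpopulation D = -7, -17, -3, mean -9.
Difference = -13.4 − (-9) = -4.4.

-4.4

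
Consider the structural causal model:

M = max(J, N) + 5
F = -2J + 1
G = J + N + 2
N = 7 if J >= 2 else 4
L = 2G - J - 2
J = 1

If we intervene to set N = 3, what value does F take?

do(N=3) replaces the equation N = 7 if J >= 2 else 4 with the constant N = 3.
Since F is not a descendant of the intervened variable, it is unaffected.
F = -2J + 1  [with J=1]  = -1

-1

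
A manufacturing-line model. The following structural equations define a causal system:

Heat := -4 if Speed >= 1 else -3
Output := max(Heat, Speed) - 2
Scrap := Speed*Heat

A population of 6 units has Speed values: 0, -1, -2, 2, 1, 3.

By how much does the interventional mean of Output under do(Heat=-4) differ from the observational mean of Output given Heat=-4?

The intervention sets Heat=-4 in all 6 units regardless of Speed. Recomputing Output per unit gives -2, -3, -4, 0, -1, 1; average -1.5.
E[Output|Heat=-4] averages over only the 3 units with Heat=-4 (Speed = 2, 1, 3): Output = 0, -1, 1, mean 0.
Difference = -1.5 − 0 = -1.5.

-1.5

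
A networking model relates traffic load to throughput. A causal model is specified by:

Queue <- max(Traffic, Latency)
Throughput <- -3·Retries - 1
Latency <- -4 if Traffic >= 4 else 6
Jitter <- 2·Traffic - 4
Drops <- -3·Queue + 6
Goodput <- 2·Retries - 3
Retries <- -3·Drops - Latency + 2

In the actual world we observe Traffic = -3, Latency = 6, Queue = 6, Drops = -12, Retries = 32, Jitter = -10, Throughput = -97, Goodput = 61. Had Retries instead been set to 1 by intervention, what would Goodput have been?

do(Retries=1) replaces the equation Retries <- -3·Drops - Latency + 2 with the constant Retries = 1.
Goodput = 2·Retries - 3  [with Retries=1]  = -1

-1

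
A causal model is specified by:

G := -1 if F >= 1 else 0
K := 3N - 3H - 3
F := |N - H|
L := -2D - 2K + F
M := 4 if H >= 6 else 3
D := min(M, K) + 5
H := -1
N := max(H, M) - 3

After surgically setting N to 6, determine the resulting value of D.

8

The intervention breaks the incoming arrows to N: N := max(H, M) - 3 no longer applies, and N = 6.
M = 4 if H >= 6 else 3  [with H=-1]  = 3
K = 3N - 3H - 3  [with N=6, H=-1]  = 18
D = min(M, K) + 5  [with M=3, K=18]  = 8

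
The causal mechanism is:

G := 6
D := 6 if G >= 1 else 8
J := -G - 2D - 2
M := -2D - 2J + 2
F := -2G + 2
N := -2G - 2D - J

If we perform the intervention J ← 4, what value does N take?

-28

The intervention breaks the incoming arrows to J: J := -G - 2D - 2 no longer applies, and J = 4.
D = 6 if G >= 1 else 8  [with G=6]  = 6
N = -2G - 2D - J  [with G=6, D=6, J=4]  = -28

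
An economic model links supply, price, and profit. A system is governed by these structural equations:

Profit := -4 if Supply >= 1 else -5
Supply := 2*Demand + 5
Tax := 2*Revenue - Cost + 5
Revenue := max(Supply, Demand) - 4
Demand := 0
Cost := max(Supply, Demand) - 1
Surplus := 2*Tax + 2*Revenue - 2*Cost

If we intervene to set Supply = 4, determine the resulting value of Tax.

2

do(Supply=4) replaces the equation Supply := 2*Demand + 5 with the constant Supply = 4.
Cost = max(Supply, Demand) - 1  [with Supply=4, Demand=0]  = 3
Revenue = max(Supply, Demand) - 4  [with Supply=4, Demand=0]  = 0
Tax = 2*Revenue - Cost + 5  [with Revenue=0, Cost=3]  = 2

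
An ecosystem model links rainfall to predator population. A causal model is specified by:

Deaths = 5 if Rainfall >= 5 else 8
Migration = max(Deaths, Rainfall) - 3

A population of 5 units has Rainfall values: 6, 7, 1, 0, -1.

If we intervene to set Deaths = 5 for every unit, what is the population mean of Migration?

2.6

The intervention sets Deaths=5 in all 5 units regardless of Rainfall. Recomputing Migration per unit gives 3, 4, 2, 2, 2; average 2.6.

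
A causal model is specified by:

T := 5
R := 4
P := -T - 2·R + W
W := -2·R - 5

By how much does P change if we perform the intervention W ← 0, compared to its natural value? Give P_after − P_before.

The intervention breaks the incoming arrows to W: W := -2·R - 5 no longer applies, and W = 0.
P = -T - 2·R + W  [with T=5, R=4, W=0]  = -13
Without intervention: W = -2·R - 5  [with R=4]  = -13; P = -T - 2·R + W  [with T=5, R=4, W=-13]  = -26.
Change = -13 − (-26) = 13.

13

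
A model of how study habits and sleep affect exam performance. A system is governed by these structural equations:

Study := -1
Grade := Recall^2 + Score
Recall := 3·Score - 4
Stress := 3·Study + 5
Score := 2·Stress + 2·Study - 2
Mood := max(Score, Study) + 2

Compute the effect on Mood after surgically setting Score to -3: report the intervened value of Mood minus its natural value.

The intervention breaks the incoming arrows to Score: Score := 2·Stress + 2·Study - 2 no longer applies, and Score = -3.
Mood = max(Score, Study) + 2  [with Score=-3, Study=-1]  = 1
Without intervention: Stress = 3·Study + 5  [with Study=-1]  = 2; Score = 2·Stress + 2·Study - 2  [with Stress=2, Study=-1]  = 0; Mood = max(Score, Study) + 2  [with Score=0, Study=-1]  = 2.
Change = 1 − 2 = -1.

-1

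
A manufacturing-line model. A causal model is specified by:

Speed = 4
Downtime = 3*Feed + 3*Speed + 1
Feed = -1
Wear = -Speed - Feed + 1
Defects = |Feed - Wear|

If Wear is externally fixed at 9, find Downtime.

10

do(Wear=9) replaces the equation Wear = -Speed - Feed + 1 with the constant Wear = 9.
Downtime is not downstream of the intervention, so its value is determined by the original equations.
Downtime = 3*Feed + 3*Speed + 1  [with Feed=-1, Speed=4]  = 10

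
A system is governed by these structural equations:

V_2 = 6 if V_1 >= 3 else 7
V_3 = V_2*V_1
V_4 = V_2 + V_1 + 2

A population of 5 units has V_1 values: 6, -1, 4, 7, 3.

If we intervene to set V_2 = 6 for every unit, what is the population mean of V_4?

do(V_2=6) breaks V_2's dependence on V_1. With V_2=6 fixed, V_4 across the units is 14, 7, 12, 15, 11, mean 11.8.

11.8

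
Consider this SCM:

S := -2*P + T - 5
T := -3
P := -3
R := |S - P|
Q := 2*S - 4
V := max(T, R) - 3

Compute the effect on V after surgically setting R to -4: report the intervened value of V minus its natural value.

-4

Intervening sets R = -4 and removes its equation (R := |S - P|).
V = max(T, R) - 3  [with T=-3, R=-4]  = -6
Without intervention: S = -2*P + T - 5  [with P=-3, T=-3]  = -2; R = |S - P|  [with S=-2, P=-3]  = 1; V = max(T, R) - 3  [with T=-3, R=1]  = -2.
Change = -6 − (-2) = -4.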